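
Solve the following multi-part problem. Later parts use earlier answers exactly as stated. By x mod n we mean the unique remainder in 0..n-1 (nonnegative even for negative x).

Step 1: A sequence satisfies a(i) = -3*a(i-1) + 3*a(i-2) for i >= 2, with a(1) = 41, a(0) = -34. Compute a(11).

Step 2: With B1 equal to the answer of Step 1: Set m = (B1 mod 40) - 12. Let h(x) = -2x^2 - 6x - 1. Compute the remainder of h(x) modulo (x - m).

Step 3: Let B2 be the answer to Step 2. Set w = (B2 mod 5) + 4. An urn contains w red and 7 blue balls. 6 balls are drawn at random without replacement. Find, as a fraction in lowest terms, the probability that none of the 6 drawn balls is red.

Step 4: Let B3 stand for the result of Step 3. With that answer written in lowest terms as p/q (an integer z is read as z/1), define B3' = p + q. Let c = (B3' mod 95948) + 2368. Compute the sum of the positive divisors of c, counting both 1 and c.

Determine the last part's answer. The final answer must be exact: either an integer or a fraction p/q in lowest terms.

2604

Step 1: a(2) = -3*(41) + 3*(-34) = -225; iterating: a(2)=-225, a(3)=798, a(4)=-3069, a(5)=11601, a(6)=-44010, a(7)=166833, a(8)=-632529, a(9)=2398086, a(10)=-9091845, a(11)=34469793; answer 34469793
Step 2: B1 = 34469793; m = 21; remainder = value at the root: -2*(21)^2 - 6*(21)^1 - 1 = (-882) + (-126) + (-1) = -1009; answer -1009
Step 3: B2 = -1009; w = 5; total draws C(12,6) = 924; favorable C(7,6) = 7; P = 1/132; answer 1/132
Step 4: B3 = 1/132; threaded value p + q = 133; c = 2501; 2501 = 41 * 61; sigma = (1 + 41) * (1 + 61) = 42 * 62 = 2604; answer 2604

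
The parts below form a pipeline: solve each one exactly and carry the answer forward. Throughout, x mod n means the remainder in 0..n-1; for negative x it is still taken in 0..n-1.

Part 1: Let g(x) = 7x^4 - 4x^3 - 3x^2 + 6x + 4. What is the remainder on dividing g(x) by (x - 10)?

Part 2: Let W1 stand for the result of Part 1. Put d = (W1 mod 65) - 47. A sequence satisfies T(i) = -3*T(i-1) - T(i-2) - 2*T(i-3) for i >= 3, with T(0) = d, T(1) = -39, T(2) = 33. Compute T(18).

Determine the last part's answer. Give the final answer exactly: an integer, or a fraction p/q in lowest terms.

696900414

Part 1: remainder = value at the root: 7*(10)^4 - 4*(10)^3 - 3*(10)^2 + 6*(10)^1 + 4 = (70000) + (-4000) + (-300) + (60) + (4) = 65764; answer 65764
Part 2: W1 = 65764; d = 2; T(3) = -3*(33) - 1*(-39) - 2*(2) = -64; iterating: T(3)=-64, T(4)=237, T(5)=-713, T(6)=2030, T(7)=-5851, T(8)=16949, T(9)=-49056, T(10)=141921, T(11)=-410605, T(12)=1188006, T(13)=-3437255, T(14)=9944969, T(15)=-28773664, T(16)=83250533, T(17)=-240867873, T(18)=696900414; answer 696900414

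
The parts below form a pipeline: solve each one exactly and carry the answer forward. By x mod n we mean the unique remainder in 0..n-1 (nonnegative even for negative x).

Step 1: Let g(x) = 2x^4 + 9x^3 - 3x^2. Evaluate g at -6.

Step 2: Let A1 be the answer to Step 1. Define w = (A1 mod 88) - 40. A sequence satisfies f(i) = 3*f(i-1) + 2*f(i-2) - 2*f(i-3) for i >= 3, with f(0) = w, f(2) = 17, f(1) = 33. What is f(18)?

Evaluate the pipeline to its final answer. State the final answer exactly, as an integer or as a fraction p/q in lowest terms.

14982628547

Step 1: 2*(-6)^4 + 9*(-6)^3 - 3*(-6)^2 = (2592) + (-1944) + (-108) = 540; answer 540
Step 2: A1 = 540; w = -28; f(3) = 3*(17) + 2*(33) - 2*(-28) = 173; iterating: f(3)=173, f(4)=487, f(5)=1773, f(6)=5947, f(7)=20413, f(8)=69587, f(9)=237693, f(10)=811427, f(11)=2770493, f(12)=9458947, f(13)=32294973, f(14)=110261827, f(15)=376457533, f(16)=1285306307, f(17)=4388310333, f(18)=14982628547; answer 14982628547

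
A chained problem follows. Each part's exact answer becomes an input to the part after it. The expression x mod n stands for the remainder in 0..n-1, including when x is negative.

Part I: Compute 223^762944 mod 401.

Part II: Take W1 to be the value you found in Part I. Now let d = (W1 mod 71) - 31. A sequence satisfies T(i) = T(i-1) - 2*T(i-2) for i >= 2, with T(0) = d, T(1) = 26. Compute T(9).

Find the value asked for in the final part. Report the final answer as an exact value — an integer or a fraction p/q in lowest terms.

Part I: squarings mod 401: 223^1=223, 223^2=5, 223^4=25, 223^8=224, 223^16=51, 223^32=195, 223^64=331, 223^128=88, 223^256=125, 223^512=387, 223^1024=196, 223^2048=321, 223^4096=385, 223^8192=256, 223^16384=173, 223^32768=255, 223^65536=63, 223^131072=360, 223^262144=77, 223^524288=315; 223^762944 = 223^64 * 223^1024 * 223^8192 * 223^32768 * 223^65536 * 223^131072 * 223^524288 = 77 (mod 401); answer 77
Part II: W1 = 77; d = -25; T(2) = 1*(26) - 2*(-25) = 76; iterating: T(2)=76, T(3)=24, T(4)=-128, T(5)=-176, T(6)=80, T(7)=432, T(8)=272, T(9)=-592; answer -592

-592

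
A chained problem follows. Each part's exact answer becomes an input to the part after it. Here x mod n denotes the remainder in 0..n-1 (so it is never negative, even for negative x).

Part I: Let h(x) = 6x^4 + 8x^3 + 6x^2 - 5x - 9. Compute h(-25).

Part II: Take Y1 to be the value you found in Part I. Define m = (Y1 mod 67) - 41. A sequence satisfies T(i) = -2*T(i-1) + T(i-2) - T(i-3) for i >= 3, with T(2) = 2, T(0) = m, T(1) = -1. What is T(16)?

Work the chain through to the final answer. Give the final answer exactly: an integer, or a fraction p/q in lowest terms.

-1414918

Part I: 6*(-25)^4 + 8*(-25)^3 + 6*(-25)^2 - 5*(-25)^1 - 9 = (2343750) + (-125000) + (3750) + (125) + (-9) = 2222616; answer 2222616
Part II: Y1 = 2222616; m = -16; T(3) = -2*(2) + 1*(-1) - 1*(-16) = 11; iterating: T(3)=11, T(4)=-19, T(5)=47, T(6)=-124, T(7)=314, T(8)=-799, T(9)=2036, T(10)=-5185, T(11)=13205, T(12)=-33631, T(13)=85652, T(14)=-218140, T(15)=555563, T(16)=-1414918; answer -1414918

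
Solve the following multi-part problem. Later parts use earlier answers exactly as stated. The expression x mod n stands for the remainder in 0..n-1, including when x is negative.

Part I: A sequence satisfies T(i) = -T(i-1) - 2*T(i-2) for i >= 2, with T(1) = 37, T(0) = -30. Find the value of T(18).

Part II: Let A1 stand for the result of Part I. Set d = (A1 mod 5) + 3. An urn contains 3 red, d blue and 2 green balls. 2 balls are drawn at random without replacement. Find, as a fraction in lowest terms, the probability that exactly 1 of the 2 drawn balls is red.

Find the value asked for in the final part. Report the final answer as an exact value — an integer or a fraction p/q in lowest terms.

15/28

Part I: T(2) = -1*(37) - 2*(-30) = 23; iterating: T(2)=23, T(3)=-97, T(4)=51, T(5)=143, T(6)=-245, T(7)=-41, T(8)=531, T(9)=-449, T(10)=-613, T(11)=1511, T(12)=-285, T(13)=-2737, T(14)=3307, T(15)=2167, T(16)=-8781, T(17)=4447, T(18)=13115; answer 13115
Part II: A1 = 13115; d = 3; total draws C(8,2) = 28; favorable C(3,1)*C(5,1) = 15; P = 15/28; answer 15/28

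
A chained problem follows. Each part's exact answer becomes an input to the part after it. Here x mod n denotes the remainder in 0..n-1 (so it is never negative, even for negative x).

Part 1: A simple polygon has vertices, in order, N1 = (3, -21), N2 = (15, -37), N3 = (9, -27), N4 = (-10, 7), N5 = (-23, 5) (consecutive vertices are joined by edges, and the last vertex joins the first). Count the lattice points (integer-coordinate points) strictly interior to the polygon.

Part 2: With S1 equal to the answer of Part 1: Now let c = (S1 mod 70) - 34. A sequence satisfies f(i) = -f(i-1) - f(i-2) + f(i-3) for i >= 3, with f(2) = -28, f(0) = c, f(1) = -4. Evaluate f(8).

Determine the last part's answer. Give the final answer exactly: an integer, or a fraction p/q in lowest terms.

-104

Part 1: cross terms: (3*-37 - 15*-21)=204, (15*-27 - 9*-37)=-72, (9*7 - -10*-27)=-207, (-10*5 - -23*7)=111, (-23*-21 - 3*5)=468; twice the area = |504| = 504; area = 252; boundary points = 4 + 2 + 1 + 1 + 26 = 34; strictly interior points = area - boundary/2 + 1 = 236; answer 236
Part 2: S1 = 236; c = -8; f(3) = -1*(-28) - 1*(-4) + 1*(-8) = 24; iterating: f(3)=24, f(4)=0, f(5)=-52, f(6)=76, f(7)=-24, f(8)=-104; answer -104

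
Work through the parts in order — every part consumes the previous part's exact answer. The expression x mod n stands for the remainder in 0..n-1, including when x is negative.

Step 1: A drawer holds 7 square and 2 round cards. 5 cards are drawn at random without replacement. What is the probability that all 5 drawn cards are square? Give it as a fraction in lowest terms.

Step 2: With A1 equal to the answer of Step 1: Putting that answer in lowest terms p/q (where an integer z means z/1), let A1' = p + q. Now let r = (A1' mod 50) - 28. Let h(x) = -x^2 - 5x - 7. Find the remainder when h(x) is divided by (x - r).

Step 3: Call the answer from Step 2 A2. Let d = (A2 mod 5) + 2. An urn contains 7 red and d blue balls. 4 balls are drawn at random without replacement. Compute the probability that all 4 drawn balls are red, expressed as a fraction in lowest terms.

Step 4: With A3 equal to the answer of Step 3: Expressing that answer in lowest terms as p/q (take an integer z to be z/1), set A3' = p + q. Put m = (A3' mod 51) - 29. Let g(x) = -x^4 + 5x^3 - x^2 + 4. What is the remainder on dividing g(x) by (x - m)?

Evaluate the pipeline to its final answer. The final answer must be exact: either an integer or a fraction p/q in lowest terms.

Step 1: total draws C(9,5) = 126; favorable C(7,5) = 21; P = 1/6; answer 1/6
Step 2: A1 = 1/6; threaded value p + q = 7; r = -21; remainder = value at the root: -1*(-21)^2 - 5*(-21)^1 - 7 = (-441) + (105) + (-7) = -343; answer -343
Step 3: A2 = -343; d = 4; total draws C(11,4) = 330; favorable C(7,4) = 35; P = 7/66; answer 7/66
Step 4: A3 = 7/66; threaded value p + q = 73; m = -7; remainder = value at the root: -1*(-7)^4 + 5*(-7)^3 - 1*(-7)^2 + 4 = (-2401) + (-1715) + (-49) + (4) = -4161; answer -4161

-4161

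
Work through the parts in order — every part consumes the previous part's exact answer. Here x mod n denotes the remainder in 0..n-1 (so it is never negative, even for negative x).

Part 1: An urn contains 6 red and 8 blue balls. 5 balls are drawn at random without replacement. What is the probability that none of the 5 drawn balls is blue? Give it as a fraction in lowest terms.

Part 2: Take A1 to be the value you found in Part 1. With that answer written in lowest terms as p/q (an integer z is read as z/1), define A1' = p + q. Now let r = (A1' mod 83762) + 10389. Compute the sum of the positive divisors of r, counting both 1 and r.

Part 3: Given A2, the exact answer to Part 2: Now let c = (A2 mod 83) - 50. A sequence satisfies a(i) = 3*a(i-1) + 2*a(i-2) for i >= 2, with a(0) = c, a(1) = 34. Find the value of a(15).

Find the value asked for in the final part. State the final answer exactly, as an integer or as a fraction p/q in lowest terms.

859810748

Part 1: total draws C(14,5) = 2002; favorable C(6,5) = 6; P = 3/1001; answer 3/1001
Part 2: A1 = 3/1001; threaded value p + q = 1004; r = 11393; 11393 is prime, so its only divisors are 1 and 11393; sigma = 1 + 11393 = 11394; answer 11394
Part 3: A2 = 11394; c = -27; a(2) = 3*(34) + 2*(-27) = 48; iterating: a(2)=48, a(3)=212, a(4)=732, a(5)=2620, a(6)=9324, a(7)=33212, a(8)=118284, a(9)=421276, a(10)=1500396, a(11)=5343740, a(12)=19032012, a(13)=67783516, a(14)=241414572, a(15)=859810748; answer 859810748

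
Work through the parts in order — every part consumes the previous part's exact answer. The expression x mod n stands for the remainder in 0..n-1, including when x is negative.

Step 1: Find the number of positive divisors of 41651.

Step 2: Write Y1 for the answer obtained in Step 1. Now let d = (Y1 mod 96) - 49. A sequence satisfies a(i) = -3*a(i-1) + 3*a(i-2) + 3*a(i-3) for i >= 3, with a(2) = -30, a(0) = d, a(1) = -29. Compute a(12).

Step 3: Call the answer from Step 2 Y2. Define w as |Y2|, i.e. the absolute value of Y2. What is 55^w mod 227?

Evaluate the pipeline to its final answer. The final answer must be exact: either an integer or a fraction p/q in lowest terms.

223

Step 1: 41651 is prime, so its only divisors are 1 and 41651; count = 2; answer 2
Step 2: Y1 = 2; d = -47; a(3) = -3*(-30) + 3*(-29) + 3*(-47) = -138; iterating: a(3)=-138, a(4)=237, a(5)=-1215, a(6)=3942, a(7)=-14760, a(8)=52461, a(9)=-189837, a(10)=682614, a(11)=-2459970, a(12)=8858241; answer 8858241
Step 3: Y2 = 8858241; w = 8858241; squarings mod 227: 55^1=55, 55^2=74, 55^4=28, 55^8=103, 55^16=167, 55^32=195, 55^64=116, 55^128=63, 55^256=110, 55^512=69, 55^1024=221, 55^2048=36, 55^4096=161, 55^8192=43, 55^16384=33, 55^32768=181, 55^65536=73, 55^131072=108, 55^262144=87, 55^524288=78, 55^1048576=182, 55^2097152=209, 55^4194304=97, 55^8388608=102; 55^8858241 = 55^1 * 55^128 * 55^512 * 55^2048 * 55^8192 * 55^65536 * 55^131072 * 55^262144 * 55^8388608 = 223 (mod 227); answer 223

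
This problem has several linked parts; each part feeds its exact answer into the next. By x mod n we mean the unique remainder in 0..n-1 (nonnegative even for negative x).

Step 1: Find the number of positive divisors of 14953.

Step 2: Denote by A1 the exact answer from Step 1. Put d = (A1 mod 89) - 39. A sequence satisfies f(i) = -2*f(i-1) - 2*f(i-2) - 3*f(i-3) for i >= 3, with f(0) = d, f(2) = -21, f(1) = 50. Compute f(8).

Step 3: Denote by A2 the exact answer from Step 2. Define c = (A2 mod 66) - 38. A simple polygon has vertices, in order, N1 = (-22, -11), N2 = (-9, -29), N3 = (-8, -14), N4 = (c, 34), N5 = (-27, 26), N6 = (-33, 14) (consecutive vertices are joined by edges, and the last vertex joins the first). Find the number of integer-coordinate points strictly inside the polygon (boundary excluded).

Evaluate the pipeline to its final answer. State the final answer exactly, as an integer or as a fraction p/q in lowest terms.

1207

Step 1: 14953 = 19 * 787; number of divisors = (1+1) * (1+1) = 4; answer 4
Step 2: A1 = 4; d = -35; f(3) = -2*(-21) - 2*(50) - 3*(-35) = 47; iterating: f(3)=47, f(4)=-202, f(5)=373, f(6)=-483, f(7)=826, f(8)=-1805; answer -1805
Step 3: A2 = -1805; c = 5; cross terms: (-22*-29 - -9*-11)=539, (-9*-14 - -8*-29)=-106, (-8*34 - 5*-14)=-202, (5*26 - -27*34)=1048, (-27*14 - -33*26)=480, (-33*-11 - -22*14)=671; twice the area = |2430| = 2430; area = 1215; boundary points = 1 + 1 + 1 + 8 + 6 + 1 = 18; strictly interior points = area - boundary/2 + 1 = 1207; answer 1207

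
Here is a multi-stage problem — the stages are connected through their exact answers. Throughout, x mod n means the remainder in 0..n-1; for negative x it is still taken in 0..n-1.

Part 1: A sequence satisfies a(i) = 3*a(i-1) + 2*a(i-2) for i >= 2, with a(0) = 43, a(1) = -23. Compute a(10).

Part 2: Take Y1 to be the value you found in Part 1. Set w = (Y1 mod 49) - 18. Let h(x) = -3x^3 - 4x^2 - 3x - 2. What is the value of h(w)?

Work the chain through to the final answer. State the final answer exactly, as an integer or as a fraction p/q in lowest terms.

Part 1: a(2) = 3*(-23) + 2*(43) = 17; iterating: a(2)=17, a(3)=5, a(4)=49, a(5)=157, a(6)=569, a(7)=2021, a(8)=7201, a(9)=25645, a(10)=91337; answer 91337
Part 2: Y1 = 91337; w = -17; -3*(-17)^3 - 4*(-17)^2 - 3*(-17)^1 - 2 = (14739) + (-1156) + (51) + (-2) = 13632; answer 13632

13632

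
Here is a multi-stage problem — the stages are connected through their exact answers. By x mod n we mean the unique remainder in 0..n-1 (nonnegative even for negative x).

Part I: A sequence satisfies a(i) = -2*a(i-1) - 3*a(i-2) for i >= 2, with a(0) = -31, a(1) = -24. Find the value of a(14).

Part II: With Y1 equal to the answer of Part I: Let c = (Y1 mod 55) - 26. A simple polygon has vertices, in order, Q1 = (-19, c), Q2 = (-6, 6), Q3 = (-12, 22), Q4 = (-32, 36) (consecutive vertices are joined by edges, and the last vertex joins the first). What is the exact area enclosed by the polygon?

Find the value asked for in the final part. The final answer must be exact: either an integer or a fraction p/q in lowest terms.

482

Part I: a(2) = -2*(-24) - 3*(-31) = 141; iterating: a(2)=141, a(3)=-210, a(4)=-3, a(5)=636, a(6)=-1263, a(7)=618, a(8)=2553, a(9)=-6960, a(10)=6261, a(11)=8358, a(12)=-35499, a(13)=45924, a(14)=14649; answer 14649
Part II: Y1 = 14649; c = -7; cross terms: (-19*6 - -6*-7)=-156, (-6*22 - -12*6)=-60, (-12*36 - -32*22)=272, (-32*-7 - -19*36)=908; twice the area = |964| = 964; area = 482; answer 482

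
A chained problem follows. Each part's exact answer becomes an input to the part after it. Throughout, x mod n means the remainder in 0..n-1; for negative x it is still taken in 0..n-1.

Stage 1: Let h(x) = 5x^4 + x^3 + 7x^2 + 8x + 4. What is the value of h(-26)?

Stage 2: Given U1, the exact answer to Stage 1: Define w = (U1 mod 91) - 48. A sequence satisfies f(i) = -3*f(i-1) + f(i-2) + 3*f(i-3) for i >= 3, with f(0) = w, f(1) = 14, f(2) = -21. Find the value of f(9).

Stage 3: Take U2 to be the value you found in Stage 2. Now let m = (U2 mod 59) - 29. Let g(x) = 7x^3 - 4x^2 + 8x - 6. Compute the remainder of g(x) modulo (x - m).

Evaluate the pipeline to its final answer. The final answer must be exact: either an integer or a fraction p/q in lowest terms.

-12774

Stage 1: 5*(-26)^4 + 1*(-26)^3 + 7*(-26)^2 + 8*(-26)^1 + 4 = (2284880) + (-17576) + (4732) + (-208) + (4) = 2271832; answer 2271832
Stage 2: U1 = 2271832; w = -31; f(3) = -3*(-21) + 1*(14) + 3*(-31) = -16; iterating: f(3)=-16, f(4)=69, f(5)=-286, f(6)=879, f(7)=-2716, f(8)=8169, f(9)=-24586; answer -24586
Stage 3: U2 = -24586; m = -12; remainder = value at the root: 7*(-12)^3 - 4*(-12)^2 + 8*(-12)^1 - 6 = (-12096) + (-576) + (-96) + (-6) = -12774; answer -12774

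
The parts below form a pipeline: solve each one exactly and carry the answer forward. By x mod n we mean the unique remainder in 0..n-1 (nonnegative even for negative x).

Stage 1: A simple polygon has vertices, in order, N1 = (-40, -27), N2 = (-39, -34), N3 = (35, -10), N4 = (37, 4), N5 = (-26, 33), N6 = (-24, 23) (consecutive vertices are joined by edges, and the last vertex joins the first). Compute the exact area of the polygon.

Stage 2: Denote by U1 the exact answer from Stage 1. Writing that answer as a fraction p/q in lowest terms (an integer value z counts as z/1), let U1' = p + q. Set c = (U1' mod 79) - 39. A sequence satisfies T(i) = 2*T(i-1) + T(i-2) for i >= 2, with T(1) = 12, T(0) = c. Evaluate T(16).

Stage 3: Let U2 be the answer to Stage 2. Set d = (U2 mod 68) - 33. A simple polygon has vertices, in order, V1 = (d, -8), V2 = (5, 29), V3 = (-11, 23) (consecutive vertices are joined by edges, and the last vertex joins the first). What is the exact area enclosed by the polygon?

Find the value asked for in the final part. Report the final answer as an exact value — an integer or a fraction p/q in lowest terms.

236

Stage 1: cross terms: (-40*-34 - -39*-27)=307, (-39*-10 - 35*-34)=1580, (35*4 - 37*-10)=510, (37*33 - -26*4)=1325, (-26*23 - -24*33)=194, (-24*-27 - -40*23)=1568; twice the area = |5484| = 5484; area = 2742; answer 2742
Stage 2: U1 = 2742; threaded value p + q = 2743; c = 18; T(2) = 2*(12) + 1*(18) = 42; iterating: T(2)=42, T(3)=96, T(4)=234, T(5)=564, T(6)=1362, T(7)=3288, T(8)=7938, T(9)=19164, T(10)=46266, T(11)=111696, T(12)=269658, T(13)=651012, T(14)=1571682, T(15)=3794376, T(16)=9160434; answer 9160434
Stage 3: U2 = 9160434; d = -15; cross terms: (-15*29 - 5*-8)=-395, (5*23 - -11*29)=434, (-11*-8 - -15*23)=433; twice the area = |472| = 472; area = 236; answer 236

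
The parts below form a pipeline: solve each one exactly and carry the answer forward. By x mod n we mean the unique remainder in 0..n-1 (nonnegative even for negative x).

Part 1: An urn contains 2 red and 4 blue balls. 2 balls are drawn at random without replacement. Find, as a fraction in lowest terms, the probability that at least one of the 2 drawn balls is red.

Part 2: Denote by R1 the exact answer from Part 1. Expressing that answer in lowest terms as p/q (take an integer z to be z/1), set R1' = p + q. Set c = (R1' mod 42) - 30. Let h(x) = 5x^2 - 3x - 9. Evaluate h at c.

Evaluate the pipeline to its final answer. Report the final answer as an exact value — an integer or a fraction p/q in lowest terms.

Part 1: total draws C(6,2) = 15; complement C(4,2) = 6; favorable 15 - 6 = 9; P = 3/5; answer 3/5
Part 2: R1 = 3/5; threaded value p + q = 8; c = -22; 5*(-22)^2 - 3*(-22)^1 - 9 = (2420) + (66) + (-9) = 2477; answer 2477

2477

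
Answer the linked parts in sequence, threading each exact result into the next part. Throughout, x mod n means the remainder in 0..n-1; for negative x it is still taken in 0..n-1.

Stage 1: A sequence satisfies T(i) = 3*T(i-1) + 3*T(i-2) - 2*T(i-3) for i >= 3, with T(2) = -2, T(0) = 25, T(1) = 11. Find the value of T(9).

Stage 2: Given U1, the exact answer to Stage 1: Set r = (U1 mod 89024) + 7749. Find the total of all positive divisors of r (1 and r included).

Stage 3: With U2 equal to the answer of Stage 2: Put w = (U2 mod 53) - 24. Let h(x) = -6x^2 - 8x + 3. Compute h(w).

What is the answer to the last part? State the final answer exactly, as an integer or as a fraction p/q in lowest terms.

-765

Stage 1: T(3) = 3*(-2) + 3*(11) - 2*(25) = -23; iterating: T(3)=-23, T(4)=-97, T(5)=-356, T(6)=-1313, T(7)=-4813, T(8)=-17666, T(9)=-64811; answer -64811
Stage 2: U1 = -64811; r = 31962; 31962 = 2 * 3 * 7 * 761; sigma = (1 + 2) * (1 + 3) * (1 + 7) * (1 + 761) = 3 * 4 * 8 * 762 = 73152; answer 73152
Stage 3: U2 = 73152; w = -12; -6*(-12)^2 - 8*(-12)^1 + 3 = (-864) + (96) + (3) = -765; answer -765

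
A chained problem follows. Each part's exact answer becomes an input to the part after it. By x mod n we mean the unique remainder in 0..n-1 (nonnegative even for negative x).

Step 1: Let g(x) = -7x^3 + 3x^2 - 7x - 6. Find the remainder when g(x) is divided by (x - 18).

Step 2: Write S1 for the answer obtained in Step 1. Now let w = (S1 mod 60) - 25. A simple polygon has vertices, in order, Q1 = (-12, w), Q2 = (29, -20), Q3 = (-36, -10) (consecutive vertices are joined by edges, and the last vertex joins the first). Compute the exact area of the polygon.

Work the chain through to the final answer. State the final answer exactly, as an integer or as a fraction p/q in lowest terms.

1605/2

Step 1: remainder = value at the root: -7*(18)^3 + 3*(18)^2 - 7*(18)^1 - 6 = (-40824) + (972) + (-126) + (-6) = -39984; answer -39984
Step 2: S1 = -39984; w = 11; cross terms: (-12*-20 - 29*11)=-79, (29*-10 - -36*-20)=-1010, (-36*11 - -12*-10)=-516; twice the area = |-1605| = 1605; area = 1605/2; answer 1605/2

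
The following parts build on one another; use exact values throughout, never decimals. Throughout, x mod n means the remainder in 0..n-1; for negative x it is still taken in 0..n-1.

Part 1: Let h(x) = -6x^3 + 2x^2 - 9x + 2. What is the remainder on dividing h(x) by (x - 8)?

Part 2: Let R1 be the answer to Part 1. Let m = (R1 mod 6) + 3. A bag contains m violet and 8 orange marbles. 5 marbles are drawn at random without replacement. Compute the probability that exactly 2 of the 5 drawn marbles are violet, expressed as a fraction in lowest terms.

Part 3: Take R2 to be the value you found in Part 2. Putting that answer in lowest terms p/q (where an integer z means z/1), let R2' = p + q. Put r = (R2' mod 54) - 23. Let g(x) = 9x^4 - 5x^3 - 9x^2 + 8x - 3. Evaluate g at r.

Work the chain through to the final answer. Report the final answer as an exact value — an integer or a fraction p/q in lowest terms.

330369

Part 1: remainder = value at the root: -6*(8)^3 + 2*(8)^2 - 9*(8)^1 + 2 = (-3072) + (128) + (-72) + (2) = -3014; answer -3014
Part 2: R1 = -3014; m = 7; total draws C(15,5) = 3003; favorable C(7,2)*C(8,3) = 1176; P = 56/143; answer 56/143
Part 3: R2 = 56/143; threaded value p + q = 199; r = 14; 9*(14)^4 - 5*(14)^3 - 9*(14)^2 + 8*(14)^1 - 3 = (345744) + (-13720) + (-1764) + (112) + (-3) = 330369; answer 330369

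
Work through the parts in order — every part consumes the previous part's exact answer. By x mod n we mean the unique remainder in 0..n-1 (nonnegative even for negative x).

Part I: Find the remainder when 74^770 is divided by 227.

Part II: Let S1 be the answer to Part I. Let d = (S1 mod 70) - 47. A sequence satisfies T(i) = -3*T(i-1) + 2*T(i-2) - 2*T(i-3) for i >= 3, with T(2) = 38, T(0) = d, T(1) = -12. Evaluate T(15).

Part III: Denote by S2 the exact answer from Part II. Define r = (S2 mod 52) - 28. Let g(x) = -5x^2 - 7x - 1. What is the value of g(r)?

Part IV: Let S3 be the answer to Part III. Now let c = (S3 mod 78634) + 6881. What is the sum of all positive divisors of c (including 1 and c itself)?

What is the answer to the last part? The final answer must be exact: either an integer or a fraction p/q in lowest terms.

125064

Part I: squarings mod 227: 74^1=74, 74^2=28, 74^4=103, 74^8=167, 74^16=195, 74^32=116, 74^64=63, 74^128=110, 74^256=69, 74^512=221; 74^770 = 74^2 * 74^256 * 74^512 = 212 (mod 227); answer 212
Part II: S1 = 212; d = -45; T(3) = -3*(38) + 2*(-12) - 2*(-45) = -48; iterating: T(3)=-48, T(4)=244, T(5)=-904, T(6)=3296, T(7)=-12184, T(8)=44952, T(9)=-165816, T(10)=611720, T(11)=-2256696, T(12)=8325160, T(13)=-30712312, T(14)=113300648, T(15)=-417976888; answer -417976888
Part III: S2 = -417976888; r = 20; -5*(20)^2 - 7*(20)^1 - 1 = (-2000) + (-140) + (-1) = -2141; answer -2141
Part IV: S3 = -2141; c = 83374; 83374 = 2 * 41687; sigma = (1 + 2) * (1 + 41687) = 3 * 41688 = 125064; answer 125064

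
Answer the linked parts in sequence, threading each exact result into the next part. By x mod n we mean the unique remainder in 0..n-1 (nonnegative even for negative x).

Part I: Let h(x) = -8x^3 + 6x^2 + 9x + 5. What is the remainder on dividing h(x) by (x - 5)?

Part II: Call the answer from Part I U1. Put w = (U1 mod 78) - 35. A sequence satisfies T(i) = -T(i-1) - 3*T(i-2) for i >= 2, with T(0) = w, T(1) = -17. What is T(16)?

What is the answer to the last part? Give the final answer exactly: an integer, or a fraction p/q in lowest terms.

Part I: remainder = value at the root: -8*(5)^3 + 6*(5)^2 + 9*(5)^1 + 5 = (-1000) + (150) + (45) + (5) = -800; answer -800
Part II: U1 = -800; w = 23; T(2) = -1*(-17) - 3*(23) = -52; iterating: T(2)=-52, T(3)=103, T(4)=53, T(5)=-362, T(6)=203, T(7)=883, T(8)=-1492, T(9)=-1157, T(10)=5633, T(11)=-2162, T(12)=-14737, T(13)=21223, T(14)=22988, T(15)=-86657, T(16)=17693; answer 17693

17693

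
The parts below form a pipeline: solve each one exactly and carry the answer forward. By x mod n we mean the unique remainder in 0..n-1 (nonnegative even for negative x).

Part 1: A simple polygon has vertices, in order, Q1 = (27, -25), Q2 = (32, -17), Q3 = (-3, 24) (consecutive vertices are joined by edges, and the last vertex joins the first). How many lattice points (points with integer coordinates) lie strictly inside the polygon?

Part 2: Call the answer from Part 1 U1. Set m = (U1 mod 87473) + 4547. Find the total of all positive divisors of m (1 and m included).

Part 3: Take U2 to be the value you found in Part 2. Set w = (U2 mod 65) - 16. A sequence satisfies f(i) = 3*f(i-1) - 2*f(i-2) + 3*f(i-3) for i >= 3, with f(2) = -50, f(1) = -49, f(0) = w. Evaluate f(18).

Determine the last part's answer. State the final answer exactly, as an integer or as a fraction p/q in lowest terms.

-8793374

Part 1: cross terms: (27*-17 - 32*-25)=341, (32*24 - -3*-17)=717, (-3*-25 - 27*24)=-573; twice the area = |485| = 485; area = 485/2; boundary points = 1 + 1 + 1 = 3; strictly interior points = area - boundary/2 + 1 = 242; answer 242
Part 2: U1 = 242; m = 4789; 4789 is prime, so its only divisors are 1 and 4789; sigma = 1 + 4789 = 4790; answer 4790
Part 3: U2 = 4790; w = 29; f(3) = 3*(-50) - 2*(-49) + 3*(29) = 35; iterating: f(3)=35, f(4)=58, f(5)=-46, f(6)=-149, f(7)=-181, f(8)=-383, f(9)=-1234, f(10)=-3479, f(11)=-9118, f(12)=-24098, f(13)=-64495, f(14)=-172643, f(15)=-461233, f(16)=-1231898, f(17)=-3291157, f(18)=-8793374; answer -8793374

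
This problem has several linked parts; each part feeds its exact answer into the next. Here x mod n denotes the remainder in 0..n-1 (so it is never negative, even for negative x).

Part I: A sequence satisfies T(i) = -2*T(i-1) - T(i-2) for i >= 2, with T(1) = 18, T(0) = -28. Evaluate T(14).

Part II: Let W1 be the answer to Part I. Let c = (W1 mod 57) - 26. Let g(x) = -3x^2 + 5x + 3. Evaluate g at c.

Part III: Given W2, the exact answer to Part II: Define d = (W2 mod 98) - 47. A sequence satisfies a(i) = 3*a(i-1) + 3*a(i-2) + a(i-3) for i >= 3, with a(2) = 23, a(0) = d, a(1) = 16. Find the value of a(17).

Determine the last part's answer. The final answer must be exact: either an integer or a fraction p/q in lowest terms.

21210420896

Part I: T(2) = -2*(18) - 1*(-28) = -8; iterating: T(2)=-8, T(3)=-2, T(4)=12, T(5)=-22, T(6)=32, T(7)=-42, T(8)=52, T(9)=-62, T(10)=72, T(11)=-82, T(12)=92, T(13)=-102, T(14)=112; answer 112
Part II: W1 = 112; c = 29; -3*(29)^2 + 5*(29)^1 + 3 = (-2523) + (145) + (3) = -2375; answer -2375
Part III: W2 = -2375; d = 28; a(3) = 3*(23) + 3*(16) + 1*(28) = 145; iterating: a(3)=145, a(4)=520, a(5)=2018, a(6)=7759, a(7)=29851, a(8)=114848, a(9)=441856, a(10)=1699963, a(11)=6540305, a(12)=25162660, a(13)=96808858, a(14)=372454859, a(15)=1432953811, a(16)=5513034868, a(17)=21210420896; answer 21210420896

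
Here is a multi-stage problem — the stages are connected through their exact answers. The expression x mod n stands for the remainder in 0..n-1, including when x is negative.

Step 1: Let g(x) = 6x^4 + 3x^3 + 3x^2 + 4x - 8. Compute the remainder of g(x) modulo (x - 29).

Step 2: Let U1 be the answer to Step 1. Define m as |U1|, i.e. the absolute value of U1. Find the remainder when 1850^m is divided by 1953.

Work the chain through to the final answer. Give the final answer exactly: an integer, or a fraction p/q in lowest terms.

946

Step 1: remainder = value at the root: 6*(29)^4 + 3*(29)^3 + 3*(29)^2 + 4*(29)^1 - 8 = (4243686) + (73167) + (2523) + (116) + (-8) = 4319484; answer 4319484
Step 2: U1 = 4319484; m = 4319484; squarings mod 1953: 1850^1=1850, 1850^2=844, 1850^4=1444, 1850^8=1285, 1850^16=940, 1850^32=844, 1850^64=1444, 1850^128=1285, 1850^256=940, 1850^512=844, 1850^1024=1444, 1850^2048=1285, 1850^4096=940, 1850^8192=844, 1850^16384=1444, 1850^32768=1285, 1850^65536=940, 1850^131072=844, 1850^262144=1444, 1850^524288=1285, 1850^1048576=940, 1850^2097152=844, 1850^4194304=1444; 1850^4319484 = 1850^4 * 1850^8 * 1850^16 * 1850^32 * 1850^64 * 1850^128 * 1850^2048 * 1850^8192 * 1850^16384 * 1850^32768 * 1850^65536 * 1850^4194304 = 946 (mod 1953); answer 946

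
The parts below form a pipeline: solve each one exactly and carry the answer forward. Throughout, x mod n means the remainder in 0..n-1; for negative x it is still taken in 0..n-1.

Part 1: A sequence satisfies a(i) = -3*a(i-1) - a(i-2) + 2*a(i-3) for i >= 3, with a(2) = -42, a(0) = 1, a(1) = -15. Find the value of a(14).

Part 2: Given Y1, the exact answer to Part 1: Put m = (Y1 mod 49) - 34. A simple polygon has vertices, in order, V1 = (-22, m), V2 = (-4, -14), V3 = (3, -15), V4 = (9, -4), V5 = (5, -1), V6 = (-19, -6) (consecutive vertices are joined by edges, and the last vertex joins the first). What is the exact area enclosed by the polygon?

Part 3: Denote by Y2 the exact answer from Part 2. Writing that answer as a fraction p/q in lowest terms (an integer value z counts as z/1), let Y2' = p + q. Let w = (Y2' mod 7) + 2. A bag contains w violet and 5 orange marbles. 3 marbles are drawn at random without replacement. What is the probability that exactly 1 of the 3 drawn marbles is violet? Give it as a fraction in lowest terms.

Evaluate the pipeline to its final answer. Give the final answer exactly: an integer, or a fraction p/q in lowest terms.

4/7

Part 1: a(3) = -3*(-42) - 1*(-15) + 2*(1) = 143; iterating: a(3)=143, a(4)=-417, a(5)=1024, a(6)=-2369, a(7)=5249, a(8)=-11330, a(9)=24003, a(10)=-50181, a(11)=103880, a(12)=-213453, a(13)=436117, a(14)=-887138; answer -887138
Part 2: Y1 = -887138; m = -27; cross terms: (-22*-14 - -4*-27)=200, (-4*-15 - 3*-14)=102, (3*-4 - 9*-15)=123, (9*-1 - 5*-4)=11, (5*-6 - -19*-1)=-49, (-19*-27 - -22*-6)=381; twice the area = |768| = 768; area = 384; answer 384
Part 3: Y2 = 384; threaded value p + q = 385; w = 2; total draws C(7,3) = 35; favorable C(2,1)*C(5,2) = 20; P = 4/7; answer 4/7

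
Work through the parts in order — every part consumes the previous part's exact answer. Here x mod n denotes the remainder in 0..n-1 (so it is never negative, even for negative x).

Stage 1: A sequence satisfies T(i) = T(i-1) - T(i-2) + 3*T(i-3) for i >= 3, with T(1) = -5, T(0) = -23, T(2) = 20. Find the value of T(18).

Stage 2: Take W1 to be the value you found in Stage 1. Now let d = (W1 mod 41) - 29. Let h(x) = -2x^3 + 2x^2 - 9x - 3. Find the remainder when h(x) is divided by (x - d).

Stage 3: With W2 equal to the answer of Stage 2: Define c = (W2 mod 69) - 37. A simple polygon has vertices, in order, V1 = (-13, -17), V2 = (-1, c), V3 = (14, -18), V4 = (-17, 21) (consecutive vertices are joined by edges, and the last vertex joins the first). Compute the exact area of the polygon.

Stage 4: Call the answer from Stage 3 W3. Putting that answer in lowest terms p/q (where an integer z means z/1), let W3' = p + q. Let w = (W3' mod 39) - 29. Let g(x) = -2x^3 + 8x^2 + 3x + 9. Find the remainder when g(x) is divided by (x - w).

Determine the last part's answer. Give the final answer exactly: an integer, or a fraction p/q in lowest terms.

Stage 1: T(3) = 1*(20) - 1*(-5) + 3*(-23) = -44; iterating: T(3)=-44, T(4)=-79, T(5)=25, T(6)=-28, T(7)=-290, T(8)=-187, T(9)=19, T(10)=-664, T(11)=-1244, T(12)=-523, T(13)=-1271, T(14)=-4480, T(15)=-4778, T(16)=-4111, T(17)=-12773, T(18)=-22996; answer -22996
Stage 2: W1 = -22996; d = -24; remainder = value at the root: -2*(-24)^3 + 2*(-24)^2 - 9*(-24)^1 - 3 = (27648) + (1152) + (216) + (-3) = 29013; answer 29013
Stage 3: W2 = 29013; c = -4; cross terms: (-13*-4 - -1*-17)=35, (-1*-18 - 14*-4)=74, (14*21 - -17*-18)=-12, (-17*-17 - -13*21)=562; twice the area = |659| = 659; area = 659/2; answer 659/2
Stage 4: W3 = 659/2; threaded value p + q = 661; w = 8; remainder = value at the root: -2*(8)^3 + 8*(8)^2 + 3*(8)^1 + 9 = (-1024) + (512) + (24) + (9) = -479; answer -479

-479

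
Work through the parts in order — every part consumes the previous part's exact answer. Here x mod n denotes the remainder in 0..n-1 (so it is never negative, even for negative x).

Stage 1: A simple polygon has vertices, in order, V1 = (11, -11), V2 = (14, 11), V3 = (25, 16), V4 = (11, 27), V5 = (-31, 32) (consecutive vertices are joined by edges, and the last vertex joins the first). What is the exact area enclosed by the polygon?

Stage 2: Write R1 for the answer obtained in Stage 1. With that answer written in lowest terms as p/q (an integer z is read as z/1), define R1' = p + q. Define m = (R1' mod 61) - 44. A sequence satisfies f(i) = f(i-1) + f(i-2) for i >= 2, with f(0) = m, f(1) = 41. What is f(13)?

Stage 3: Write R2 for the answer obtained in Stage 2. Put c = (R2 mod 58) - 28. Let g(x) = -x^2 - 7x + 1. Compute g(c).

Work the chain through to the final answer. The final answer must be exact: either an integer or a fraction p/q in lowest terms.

-77

Stage 1: cross terms: (11*11 - 14*-11)=275, (14*16 - 25*11)=-51, (25*27 - 11*16)=499, (11*32 - -31*27)=1189, (-31*-11 - 11*32)=-11; twice the area = |1901| = 1901; area = 1901/2; answer 1901/2
Stage 2: R1 = 1901/2; threaded value p + q = 1903; m = -32; f(2) = 1*(41) + 1*(-32) = 9; iterating: f(2)=9, f(3)=50, f(4)=59, f(5)=109, f(6)=168, f(7)=277, f(8)=445, f(9)=722, f(10)=1167, f(11)=1889, f(12)=3056, f(13)=4945; answer 4945
Stage 3: R2 = 4945; c = -13; -1*(-13)^2 - 7*(-13)^1 + 1 = (-169) + (91) + (1) = -77; answer -77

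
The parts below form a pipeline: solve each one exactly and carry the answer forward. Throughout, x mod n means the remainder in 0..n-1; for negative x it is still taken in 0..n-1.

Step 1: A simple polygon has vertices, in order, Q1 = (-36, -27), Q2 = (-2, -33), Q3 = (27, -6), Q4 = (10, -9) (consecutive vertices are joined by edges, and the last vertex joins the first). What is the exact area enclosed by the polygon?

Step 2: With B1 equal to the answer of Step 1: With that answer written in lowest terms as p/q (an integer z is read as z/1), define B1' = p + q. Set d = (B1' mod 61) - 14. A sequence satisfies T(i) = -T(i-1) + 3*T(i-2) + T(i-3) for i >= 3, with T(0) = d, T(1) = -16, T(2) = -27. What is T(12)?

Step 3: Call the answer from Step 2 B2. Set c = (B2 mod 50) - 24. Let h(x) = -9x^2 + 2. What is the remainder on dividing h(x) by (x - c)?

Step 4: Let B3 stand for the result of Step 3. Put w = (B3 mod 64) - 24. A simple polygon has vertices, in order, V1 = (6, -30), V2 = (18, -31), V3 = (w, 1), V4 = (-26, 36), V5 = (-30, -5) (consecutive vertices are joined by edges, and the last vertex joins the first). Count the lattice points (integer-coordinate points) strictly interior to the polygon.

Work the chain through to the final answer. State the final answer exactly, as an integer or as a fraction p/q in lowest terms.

1301

Step 1: cross terms: (-36*-33 - -2*-27)=1134, (-2*-6 - 27*-33)=903, (27*-9 - 10*-6)=-183, (10*-27 - -36*-9)=-594; twice the area = |1260| = 1260; area = 630; answer 630
Step 2: B1 = 630; threaded value p + q = 631; d = 7; T(3) = -1*(-27) + 3*(-16) + 1*(7) = -14; iterating: T(3)=-14, T(4)=-83, T(5)=14, T(6)=-277, T(7)=236, T(8)=-1053, T(9)=1484, T(10)=-4407, T(11)=7806, T(12)=-19543; answer -19543
Step 3: B2 = -19543; c = -17; remainder = value at the root: -9*(-17)^2 + 2 = (-2601) + (2) = -2599; answer -2599
Step 4: B3 = -2599; w = 1; cross terms: (6*-31 - 18*-30)=354, (18*1 - 1*-31)=49, (1*36 - -26*1)=62, (-26*-5 - -30*36)=1210, (-30*-30 - 6*-5)=930; twice the area = |2605| = 2605; area = 2605/2; boundary points = 1 + 1 + 1 + 1 + 1 = 5; strictly interior points = area - boundary/2 + 1 = 1301; answer 1301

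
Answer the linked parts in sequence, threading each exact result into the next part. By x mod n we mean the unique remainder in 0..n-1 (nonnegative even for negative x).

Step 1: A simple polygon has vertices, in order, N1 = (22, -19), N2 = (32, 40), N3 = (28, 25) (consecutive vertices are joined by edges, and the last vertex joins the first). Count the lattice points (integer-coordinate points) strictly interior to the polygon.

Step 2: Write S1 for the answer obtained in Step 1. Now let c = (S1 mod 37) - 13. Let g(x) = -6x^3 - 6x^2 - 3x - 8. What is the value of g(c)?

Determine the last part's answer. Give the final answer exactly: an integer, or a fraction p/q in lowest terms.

2704

Step 1: cross terms: (22*40 - 32*-19)=1488, (32*25 - 28*40)=-320, (28*-19 - 22*25)=-1082; twice the area = |86| = 86; area = 43; boundary points = 1 + 1 + 2 = 4; strictly interior points = area - boundary/2 + 1 = 42; answer 42
Step 2: S1 = 42; c = -8; -6*(-8)^3 - 6*(-8)^2 - 3*(-8)^1 - 8 = (3072) + (-384) + (24) + (-8) = 2704; answer 2704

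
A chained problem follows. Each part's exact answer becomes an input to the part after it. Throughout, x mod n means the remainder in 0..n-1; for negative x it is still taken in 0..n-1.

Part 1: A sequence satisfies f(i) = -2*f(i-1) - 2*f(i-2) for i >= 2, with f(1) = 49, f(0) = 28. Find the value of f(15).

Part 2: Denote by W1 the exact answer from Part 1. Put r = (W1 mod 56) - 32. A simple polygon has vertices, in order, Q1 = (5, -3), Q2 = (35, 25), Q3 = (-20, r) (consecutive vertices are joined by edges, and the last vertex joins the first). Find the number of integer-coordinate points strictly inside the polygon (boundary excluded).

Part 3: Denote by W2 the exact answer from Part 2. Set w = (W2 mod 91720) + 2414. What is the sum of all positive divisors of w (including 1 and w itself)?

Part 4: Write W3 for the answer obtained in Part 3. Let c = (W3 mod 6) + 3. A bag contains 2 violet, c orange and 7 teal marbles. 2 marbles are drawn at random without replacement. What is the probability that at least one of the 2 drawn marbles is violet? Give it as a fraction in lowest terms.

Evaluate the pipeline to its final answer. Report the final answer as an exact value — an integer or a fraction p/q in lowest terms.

Part 1: f(2) = -2*(49) - 2*(28) = -154; iterating: f(2)=-154, f(3)=210, f(4)=-112, f(5)=-196, f(6)=616, f(7)=-840, f(8)=448, f(9)=784, f(10)=-2464, f(11)=3360, f(12)=-1792, f(13)=-3136, f(14)=9856, f(15)=-13440; answer -13440
Part 2: W1 = -13440; r = -32; cross terms: (5*25 - 35*-3)=230, (35*-32 - -20*25)=-620, (-20*-3 - 5*-32)=220; twice the area = |-170| = 170; area = 85; boundary points = 2 + 1 + 1 = 4; strictly interior points = area - boundary/2 + 1 = 84; answer 84
Part 3: W2 = 84; w = 2498; 2498 = 2 * 1249; sigma = (1 + 2) * (1 + 1249) = 3 * 1250 = 3750; answer 3750
Part 4: W3 = 3750; c = 3; total draws C(12,2) = 66; complement C(10,2) = 45; favorable 66 - 45 = 21; P = 7/22; answer 7/22

7/22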